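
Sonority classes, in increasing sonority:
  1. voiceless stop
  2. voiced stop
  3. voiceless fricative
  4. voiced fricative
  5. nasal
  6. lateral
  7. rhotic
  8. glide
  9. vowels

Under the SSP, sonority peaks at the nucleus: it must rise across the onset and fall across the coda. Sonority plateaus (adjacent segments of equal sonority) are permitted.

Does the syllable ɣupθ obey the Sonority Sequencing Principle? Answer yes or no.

no

Onset: /ɣ/ is a voiced fricative (sonority 4); then the nucleus /u/ (sonority 9).
Onset profile 4-9 — rises to the nucleus.
Coda: /p/ is a voiceless stop (sonority 1), /θ/ is a voiceless fricative (sonority 3).
Coda profile 9-1-3 — does not fall throughout.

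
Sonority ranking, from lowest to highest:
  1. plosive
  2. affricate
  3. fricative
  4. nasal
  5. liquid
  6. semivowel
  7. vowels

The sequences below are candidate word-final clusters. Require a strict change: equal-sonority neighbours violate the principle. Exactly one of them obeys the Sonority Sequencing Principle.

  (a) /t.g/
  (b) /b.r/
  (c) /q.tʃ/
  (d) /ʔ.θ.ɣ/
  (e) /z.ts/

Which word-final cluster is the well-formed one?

(a) sonority 1-1: ill-formed.
(b) sonority 1-5: ill-formed.
(c) sonority 1-2: ill-formed.
(d) sonority 1-3-3: ill-formed.
(e) sonority 3-2: well-formed.

e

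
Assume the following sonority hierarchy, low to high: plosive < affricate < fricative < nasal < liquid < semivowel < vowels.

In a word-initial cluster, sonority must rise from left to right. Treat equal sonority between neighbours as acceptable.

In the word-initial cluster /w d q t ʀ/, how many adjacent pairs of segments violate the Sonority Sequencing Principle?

/w/: semivowel = 6.
/d/: plosive = 1.
/q/: plosive = 1.
/t/: plosive = 1.
/ʀ/: liquid = 5.
/w/→/d/: 6→1 (does not rise) — violation.
/d/→/q/: 1→1 (plateau, allowed) — ok.
/q/→/t/: 1→1 (plateau, allowed) — ok.
/t/→/ʀ/: 1→5 (rises) — ok.

1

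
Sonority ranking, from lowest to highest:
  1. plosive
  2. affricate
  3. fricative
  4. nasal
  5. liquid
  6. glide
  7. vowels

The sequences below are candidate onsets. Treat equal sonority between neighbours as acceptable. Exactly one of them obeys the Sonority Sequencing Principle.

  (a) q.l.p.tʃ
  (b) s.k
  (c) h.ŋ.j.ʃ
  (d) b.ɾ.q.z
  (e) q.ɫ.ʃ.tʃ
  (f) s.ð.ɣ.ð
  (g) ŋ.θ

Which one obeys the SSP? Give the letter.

f

(a) q.l.p.tʃ: profile 1-5-1-2 — violates.
(b) s.k: profile 3-1 — violates.
(c) h.ŋ.j.ʃ: profile 3-4-6-3 — violates.
(d) b.ɾ.q.z: profile 1-5-1-3 — violates.
(e) q.ɫ.ʃ.tʃ: profile 1-5-3-2 — violates.
(f) s.ð.ɣ.ð: profile 3-3-3-3 — obeys.
(g) ŋ.θ: profile 4-3 — violates.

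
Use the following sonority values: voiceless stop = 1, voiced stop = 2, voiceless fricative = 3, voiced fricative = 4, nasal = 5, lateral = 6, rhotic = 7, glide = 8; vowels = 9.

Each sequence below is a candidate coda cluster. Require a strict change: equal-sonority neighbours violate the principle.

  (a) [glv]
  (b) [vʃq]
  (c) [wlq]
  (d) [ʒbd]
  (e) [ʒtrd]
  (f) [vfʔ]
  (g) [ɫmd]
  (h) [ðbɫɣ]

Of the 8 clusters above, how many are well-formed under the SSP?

4

(a) [glv]: profile 2-6-4 — violates.
(b) [vʃq]: profile 4-3-1 — obeys.
(c) [wlq]: profile 8-6-1 — obeys.
(d) [ʒbd]: profile 4-2-2 — violates.
(e) [ʒtrd]: profile 4-1-7-2 — violates.
(f) [vfʔ]: profile 4-3-1 — obeys.
(g) [ɫmd]: profile 6-5-2 — obeys.
(h) [ðbɫɣ]: profile 4-2-6-4 — violates.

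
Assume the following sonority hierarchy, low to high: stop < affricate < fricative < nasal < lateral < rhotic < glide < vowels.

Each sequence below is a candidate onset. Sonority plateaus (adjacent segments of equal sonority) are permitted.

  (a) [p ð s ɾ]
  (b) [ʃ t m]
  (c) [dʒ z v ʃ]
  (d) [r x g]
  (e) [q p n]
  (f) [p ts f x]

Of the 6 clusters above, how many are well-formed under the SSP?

(a) sonority 1-3-3-6: well-formed.
(b) sonority 3-1-4: ill-formed.
(c) sonority 2-3-3-3: well-formed.
(d) sonority 6-3-1: ill-formed.
(e) sonority 1-1-4: well-formed.
(f) sonority 1-2-3-3: well-formed.

4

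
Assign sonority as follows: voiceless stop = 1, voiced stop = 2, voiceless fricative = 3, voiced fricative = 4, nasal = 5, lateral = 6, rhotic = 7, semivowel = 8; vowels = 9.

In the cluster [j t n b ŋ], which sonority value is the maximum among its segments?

/j/ — semivowel, sonority 8.
/t/ — voiceless stop, sonority 1.
/n/ — nasal, sonority 5.
/b/ — voiced stop, sonority 2.
/ŋ/ — nasal, sonority 5.
The maximum is 8.

8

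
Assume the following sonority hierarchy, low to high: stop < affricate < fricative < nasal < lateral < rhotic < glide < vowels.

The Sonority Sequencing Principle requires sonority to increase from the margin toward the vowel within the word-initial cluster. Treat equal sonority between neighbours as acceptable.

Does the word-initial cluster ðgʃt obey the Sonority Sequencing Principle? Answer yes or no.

no

/ð/: fricative = 3.
/g/: stop = 1.
/ʃ/: fricative = 3.
/t/: stop = 1.
The profile is 3-1-3-1. Between /ð/ (3) and /g/ (1) sonority does not rise, so the cluster violates the SSP.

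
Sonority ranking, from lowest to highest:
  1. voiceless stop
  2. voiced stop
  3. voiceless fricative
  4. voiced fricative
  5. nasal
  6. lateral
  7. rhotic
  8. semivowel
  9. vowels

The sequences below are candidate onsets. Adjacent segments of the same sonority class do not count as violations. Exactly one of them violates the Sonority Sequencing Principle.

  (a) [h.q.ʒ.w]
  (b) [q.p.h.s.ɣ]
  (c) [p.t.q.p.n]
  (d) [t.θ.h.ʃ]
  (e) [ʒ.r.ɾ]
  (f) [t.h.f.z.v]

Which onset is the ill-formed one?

(a) 3-1-4-8 → violates
(b) 1-1-3-3-4 → obeys
(c) 1-1-1-1-5 → obeys
(d) 1-3-3-3 → obeys
(e) 4-7-7 → obeys
(f) 1-3-3-4-4 → obeys

a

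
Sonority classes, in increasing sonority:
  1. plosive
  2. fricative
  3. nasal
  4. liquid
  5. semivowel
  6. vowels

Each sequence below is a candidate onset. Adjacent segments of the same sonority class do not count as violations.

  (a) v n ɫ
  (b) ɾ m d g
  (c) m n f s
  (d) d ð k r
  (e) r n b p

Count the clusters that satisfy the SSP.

1

(a) sonority 2-3-4: well-formed.
(b) sonority 4-3-1-1: ill-formed.
(c) sonority 3-3-2-2: ill-formed.
(d) sonority 1-2-1-4: ill-formed.
(e) sonority 4-3-1-1: ill-formed.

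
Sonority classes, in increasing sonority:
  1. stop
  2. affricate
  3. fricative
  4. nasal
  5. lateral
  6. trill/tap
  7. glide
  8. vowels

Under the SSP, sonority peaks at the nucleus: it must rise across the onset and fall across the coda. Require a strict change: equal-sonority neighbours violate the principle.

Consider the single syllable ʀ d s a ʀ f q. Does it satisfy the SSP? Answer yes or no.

Onset: /ʀ/ is a trill/tap (sonority 6), /d/ is a stop (sonority 1), /s/ is a fricative (sonority 3); then the nucleus /a/ (sonority 8).
Onset profile 6-1-3-8 — does not strictly rise throughout.
Coda: /ʀ/ is a trill/tap (sonority 6), /f/ is a fricative (sonority 3), /q/ is a stop (sonority 1).
Coda profile 8-6-3-1 — falls from the nucleus.

no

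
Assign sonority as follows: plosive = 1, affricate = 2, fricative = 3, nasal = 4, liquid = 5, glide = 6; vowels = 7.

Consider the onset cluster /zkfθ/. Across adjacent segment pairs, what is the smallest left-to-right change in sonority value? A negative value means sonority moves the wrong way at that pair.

-2

/z/: fricative = 3.
/k/: plosive = 1.
/f/: fricative = 3.
/θ/: fricative = 3.
/z/→/k/: change -2.
/k/→/f/: change +2.
/f/→/θ/: change +0.
Minimum = -2.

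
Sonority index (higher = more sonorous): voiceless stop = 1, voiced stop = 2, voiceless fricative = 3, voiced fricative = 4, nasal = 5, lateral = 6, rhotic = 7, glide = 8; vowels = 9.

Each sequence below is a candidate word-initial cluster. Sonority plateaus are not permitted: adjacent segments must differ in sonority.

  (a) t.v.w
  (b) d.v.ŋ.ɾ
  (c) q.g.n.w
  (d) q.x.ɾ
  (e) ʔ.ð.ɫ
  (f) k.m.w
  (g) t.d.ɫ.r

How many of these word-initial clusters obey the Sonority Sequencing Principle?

7

(a) t.v.w: profile 1-4-8 — obeys.
(b) d.v.ŋ.ɾ: profile 2-4-5-7 — obeys.
(c) q.g.n.w: profile 1-2-5-8 — obeys.
(d) q.x.ɾ: profile 1-3-7 — obeys.
(e) ʔ.ð.ɫ: profile 1-4-6 — obeys.
(f) k.m.w: profile 1-5-8 — obeys.
(g) t.d.ɫ.r: profile 1-2-6-7 — obeys.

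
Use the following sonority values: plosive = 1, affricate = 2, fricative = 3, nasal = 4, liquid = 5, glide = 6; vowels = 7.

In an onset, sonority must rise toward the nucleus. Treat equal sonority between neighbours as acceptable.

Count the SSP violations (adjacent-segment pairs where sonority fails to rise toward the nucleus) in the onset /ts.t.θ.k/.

/ts/ — affricate, sonority 2.
/t/ — plosive, sonority 1.
/θ/ — fricative, sonority 3.
/k/ — plosive, sonority 1.
/ts/→/t/: 2→1 (does not rise) — violation.
/t/→/θ/: 1→3 (rises) — ok.
/θ/→/k/: 3→1 (does not rise) — violation.

2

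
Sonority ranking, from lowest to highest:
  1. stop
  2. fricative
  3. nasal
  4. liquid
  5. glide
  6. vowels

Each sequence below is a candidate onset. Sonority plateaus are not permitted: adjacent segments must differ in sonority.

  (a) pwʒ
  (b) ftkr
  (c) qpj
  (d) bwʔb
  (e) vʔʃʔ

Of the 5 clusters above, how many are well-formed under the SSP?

0

(a) sonority 1-5-2: ill-formed.
(b) sonority 2-1-1-4: ill-formed.
(c) sonority 1-1-5: ill-formed.
(d) sonority 1-5-1-1: ill-formed.
(e) sonority 2-1-2-1: ill-formed.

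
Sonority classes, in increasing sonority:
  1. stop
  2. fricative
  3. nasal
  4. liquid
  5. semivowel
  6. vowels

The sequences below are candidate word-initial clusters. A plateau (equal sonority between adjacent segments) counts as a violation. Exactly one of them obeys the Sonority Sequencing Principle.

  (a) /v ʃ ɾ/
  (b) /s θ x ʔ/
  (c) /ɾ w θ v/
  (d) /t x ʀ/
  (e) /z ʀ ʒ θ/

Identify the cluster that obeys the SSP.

(a) /v ʃ ɾ/: profile 2-2-4 — violates.
(b) /s θ x ʔ/: profile 2-2-2-1 — violates.
(c) /ɾ w θ v/: profile 4-5-2-2 — violates.
(d) /t x ʀ/: profile 1-2-4 — obeys.
(e) /z ʀ ʒ θ/: profile 2-4-2-2 — violates.

d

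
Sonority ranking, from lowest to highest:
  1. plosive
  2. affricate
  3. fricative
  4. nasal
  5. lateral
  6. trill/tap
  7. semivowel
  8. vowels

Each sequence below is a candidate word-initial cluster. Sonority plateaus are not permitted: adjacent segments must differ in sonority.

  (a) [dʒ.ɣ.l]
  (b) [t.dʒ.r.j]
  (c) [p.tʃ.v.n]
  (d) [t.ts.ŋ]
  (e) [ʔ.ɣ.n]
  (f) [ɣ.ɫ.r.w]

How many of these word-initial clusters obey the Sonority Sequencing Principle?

(a) [dʒ.ɣ.l]: profile 2-3-5 — obeys.
(b) [t.dʒ.r.j]: profile 1-2-6-7 — obeys.
(c) [p.tʃ.v.n]: profile 1-2-3-4 — obeys.
(d) [t.ts.ŋ]: profile 1-2-4 — obeys.
(e) [ʔ.ɣ.n]: profile 1-3-4 — obeys.
(f) [ɣ.ɫ.r.w]: profile 3-5-6-7 — obeys.

6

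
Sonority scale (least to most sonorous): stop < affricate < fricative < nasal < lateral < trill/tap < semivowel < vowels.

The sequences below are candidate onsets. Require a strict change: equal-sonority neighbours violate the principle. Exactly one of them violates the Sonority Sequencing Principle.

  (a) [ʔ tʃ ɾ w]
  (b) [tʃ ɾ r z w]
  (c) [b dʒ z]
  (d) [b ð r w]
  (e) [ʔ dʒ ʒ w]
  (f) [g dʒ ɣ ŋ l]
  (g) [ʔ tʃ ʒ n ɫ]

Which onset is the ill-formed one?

b

(a) 1-2-6-7 → obeys
(b) 2-6-6-3-7 → violates
(c) 1-2-3 → obeys
(d) 1-3-6-7 → obeys
(e) 1-2-3-7 → obeys
(f) 1-2-3-4-5 → obeys
(g) 1-2-3-4-5 → obeys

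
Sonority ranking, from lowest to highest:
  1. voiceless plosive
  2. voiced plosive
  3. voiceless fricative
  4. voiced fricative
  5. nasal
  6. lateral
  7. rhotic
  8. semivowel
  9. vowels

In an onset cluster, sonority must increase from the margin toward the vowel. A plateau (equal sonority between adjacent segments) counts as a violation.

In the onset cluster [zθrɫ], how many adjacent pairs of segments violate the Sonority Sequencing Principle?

/z/ is a voiced fricative (sonority 4).
/θ/ is a voiceless fricative (sonority 3).
/r/ is a rhotic (sonority 7).
/ɫ/ is a lateral (sonority 6).
/z/→/θ/: 4→3 (does not rise) — violation.
/θ/→/r/: 3→7 (rises) — ok.
/r/→/ɫ/: 7→6 (does not rise) — violation.

2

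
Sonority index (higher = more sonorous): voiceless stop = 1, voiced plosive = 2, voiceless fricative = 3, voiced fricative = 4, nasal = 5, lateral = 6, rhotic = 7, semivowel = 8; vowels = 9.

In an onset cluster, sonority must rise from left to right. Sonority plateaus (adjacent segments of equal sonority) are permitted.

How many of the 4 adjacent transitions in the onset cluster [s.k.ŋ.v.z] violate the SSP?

2

/s/ — voiceless fricative, sonority 3.
/k/ — voiceless stop, sonority 1.
/ŋ/ — nasal, sonority 5.
/v/ — voiced fricative, sonority 4.
/z/ — voiced fricative, sonority 4.
/s/→/k/: 3→1 (does not rise) — violation.
/k/→/ŋ/: 1→5 (rises) — ok.
/ŋ/→/v/: 5→4 (does not rise) — violation.
/v/→/z/: 4→4 (plateau, allowed) — ok.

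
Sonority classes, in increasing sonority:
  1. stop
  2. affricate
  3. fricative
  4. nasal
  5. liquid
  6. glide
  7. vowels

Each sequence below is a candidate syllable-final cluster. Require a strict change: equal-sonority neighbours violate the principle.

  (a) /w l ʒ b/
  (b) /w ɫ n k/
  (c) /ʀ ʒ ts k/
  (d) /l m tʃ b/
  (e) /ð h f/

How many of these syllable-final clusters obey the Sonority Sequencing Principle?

4

(a) /w l ʒ b/: profile 6-5-3-1 — obeys.
(b) /w ɫ n k/: profile 6-5-4-1 — obeys.
(c) /ʀ ʒ ts k/: profile 5-3-2-1 — obeys.
(d) /l m tʃ b/: profile 5-4-2-1 — obeys.
(e) /ð h f/: profile 3-3-3 — violates.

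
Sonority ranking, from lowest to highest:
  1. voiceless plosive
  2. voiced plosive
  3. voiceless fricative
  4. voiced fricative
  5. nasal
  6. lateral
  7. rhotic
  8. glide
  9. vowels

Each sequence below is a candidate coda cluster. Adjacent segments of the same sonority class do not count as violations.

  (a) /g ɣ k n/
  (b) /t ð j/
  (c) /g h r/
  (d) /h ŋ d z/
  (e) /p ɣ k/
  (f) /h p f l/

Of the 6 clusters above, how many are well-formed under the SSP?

0

(a) /g ɣ k n/: profile 2-4-1-5 — violates.
(b) /t ð j/: profile 1-4-8 — violates.
(c) /g h r/: profile 2-3-7 — violates.
(d) /h ŋ d z/: profile 3-5-2-4 — violates.
(e) /p ɣ k/: profile 1-4-1 — violates.
(f) /h p f l/: profile 3-1-3-6 — violates.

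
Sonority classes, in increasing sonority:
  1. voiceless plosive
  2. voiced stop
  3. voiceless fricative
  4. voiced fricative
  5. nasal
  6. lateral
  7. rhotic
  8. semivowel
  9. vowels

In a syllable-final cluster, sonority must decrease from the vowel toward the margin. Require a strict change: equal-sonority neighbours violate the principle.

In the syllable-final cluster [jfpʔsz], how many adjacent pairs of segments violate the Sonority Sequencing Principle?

/j/ — semivowel, sonority 8.
/f/ — voiceless fricative, sonority 3.
/p/ — voiceless plosive, sonority 1.
/ʔ/ — voiceless plosive, sonority 1.
/s/ — voiceless fricative, sonority 3.
/z/ — voiced fricative, sonority 4.
/j/→/f/: 8→3 (falls) — ok.
/f/→/p/: 3→1 (falls) — ok.
/p/→/ʔ/: 1→1 (plateau) — violation.
/ʔ/→/s/: 1→3 (does not fall) — violation.
/s/→/z/: 3→4 (does not fall) — violation.

3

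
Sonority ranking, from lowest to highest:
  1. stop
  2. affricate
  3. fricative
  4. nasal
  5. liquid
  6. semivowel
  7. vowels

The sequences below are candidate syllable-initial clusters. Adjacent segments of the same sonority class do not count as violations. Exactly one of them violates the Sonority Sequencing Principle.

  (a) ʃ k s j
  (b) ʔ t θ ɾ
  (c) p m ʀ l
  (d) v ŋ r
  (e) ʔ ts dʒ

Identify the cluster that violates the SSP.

a

(a) ʃ k s j: profile 3-1-3-6 — violates.
(b) ʔ t θ ɾ: profile 1-1-3-5 — obeys.
(c) p m ʀ l: profile 1-4-5-5 — obeys.
(d) v ŋ r: profile 3-4-5 — obeys.
(e) ʔ ts dʒ: profile 1-2-2 — obeys.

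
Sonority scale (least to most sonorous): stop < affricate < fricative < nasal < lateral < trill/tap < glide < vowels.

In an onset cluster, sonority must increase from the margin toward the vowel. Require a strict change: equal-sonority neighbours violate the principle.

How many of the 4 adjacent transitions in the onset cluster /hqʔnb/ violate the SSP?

/h/: fricative = 3.
/q/: stop = 1.
/ʔ/: stop = 1.
/n/: nasal = 4.
/b/: stop = 1.
/h/→/q/: 3→1 (does not rise) — violation.
/q/→/ʔ/: 1→1 (plateau) — violation.
/ʔ/→/n/: 1→4 (rises) — ok.
/n/→/b/: 4→1 (does not rise) — violation.

3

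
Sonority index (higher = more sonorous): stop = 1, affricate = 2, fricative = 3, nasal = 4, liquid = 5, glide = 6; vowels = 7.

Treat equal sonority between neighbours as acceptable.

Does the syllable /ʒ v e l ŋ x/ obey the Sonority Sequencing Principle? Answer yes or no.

yes

Onset: /ʒ/ is a fricative (sonority 3), /v/ is a fricative (sonority 3); then the nucleus /e/ (sonority 7).
Onset profile 3-3-7 — rises to the nucleus.
Coda: /l/ is a liquid (sonority 5), /ŋ/ is a nasal (sonority 4), /x/ is a fricative (sonority 3).
Coda profile 7-5-4-3 — falls from the nucleus.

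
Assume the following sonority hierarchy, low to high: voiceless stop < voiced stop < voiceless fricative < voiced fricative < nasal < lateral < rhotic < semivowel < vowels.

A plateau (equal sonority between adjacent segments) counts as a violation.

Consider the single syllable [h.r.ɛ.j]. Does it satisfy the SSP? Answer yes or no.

yes

Onset: /h/ is a voiceless fricative (sonority 3), /r/ is a rhotic (sonority 7); then the nucleus /ɛ/ (sonority 9).
Onset profile 3-7-9 — rises to the nucleus.
Coda: /j/ is a semivowel (sonority 8).
Coda profile 9-8 — falls from the nucleus.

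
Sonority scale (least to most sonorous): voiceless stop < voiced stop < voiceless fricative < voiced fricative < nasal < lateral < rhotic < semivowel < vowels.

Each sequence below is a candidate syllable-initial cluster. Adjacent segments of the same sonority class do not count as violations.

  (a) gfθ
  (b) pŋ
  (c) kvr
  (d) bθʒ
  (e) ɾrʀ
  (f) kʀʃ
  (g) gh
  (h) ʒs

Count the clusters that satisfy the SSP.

(a) 2-3-3 → obeys
(b) 1-5 → obeys
(c) 1-4-7 → obeys
(d) 2-3-4 → obeys
(e) 7-7-7 → obeys
(f) 1-7-3 → violates
(g) 2-3 → obeys
(h) 4-3 → violates

6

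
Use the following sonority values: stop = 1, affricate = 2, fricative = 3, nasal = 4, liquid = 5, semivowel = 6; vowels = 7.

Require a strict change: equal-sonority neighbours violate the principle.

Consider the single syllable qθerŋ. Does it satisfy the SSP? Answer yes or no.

Onset: /q/ is a stop (sonority 1), /θ/ is a fricative (sonority 3); then the nucleus /e/ (sonority 7).
Onset profile 1-3-7 — rises to the nucleus.
Coda: /r/ is a liquid (sonority 5), /ŋ/ is a nasal (sonority 4).
Coda profile 7-5-4 — falls from the nucleus.

yes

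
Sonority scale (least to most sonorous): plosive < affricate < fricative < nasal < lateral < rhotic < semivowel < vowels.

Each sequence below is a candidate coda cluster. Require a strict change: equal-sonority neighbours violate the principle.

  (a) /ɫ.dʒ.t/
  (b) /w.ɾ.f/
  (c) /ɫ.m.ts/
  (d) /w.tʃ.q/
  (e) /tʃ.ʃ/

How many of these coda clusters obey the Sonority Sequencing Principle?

4

(a) sonority 5-2-1: well-formed.
(b) sonority 7-6-3: well-formed.
(c) sonority 5-4-2: well-formed.
(d) sonority 7-2-1: well-formed.
(e) sonority 2-3: ill-formed.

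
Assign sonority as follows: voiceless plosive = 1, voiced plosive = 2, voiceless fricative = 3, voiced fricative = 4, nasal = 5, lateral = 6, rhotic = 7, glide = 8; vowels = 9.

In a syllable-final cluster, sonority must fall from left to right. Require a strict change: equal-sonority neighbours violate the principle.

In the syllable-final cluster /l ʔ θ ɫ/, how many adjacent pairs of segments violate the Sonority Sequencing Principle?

2

/l/ is a lateral (sonority 6).
/ʔ/ is a voiceless plosive (sonority 1).
/θ/ is a voiceless fricative (sonority 3).
/ɫ/ is a lateral (sonority 6).
/l/→/ʔ/: 6→1 (falls) — ok.
/ʔ/→/θ/: 1→3 (does not fall) — violation.
/θ/→/ɫ/: 3→6 (does not fall) — violation.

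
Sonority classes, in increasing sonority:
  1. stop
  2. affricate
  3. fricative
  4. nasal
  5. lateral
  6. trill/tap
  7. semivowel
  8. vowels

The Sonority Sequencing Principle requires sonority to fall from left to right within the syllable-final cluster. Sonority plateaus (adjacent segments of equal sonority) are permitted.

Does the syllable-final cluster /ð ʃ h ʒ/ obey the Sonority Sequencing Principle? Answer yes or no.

yes

/ð/ — fricative, sonority 3.
/ʃ/ — fricative, sonority 3.
/h/ — fricative, sonority 3.
/ʒ/ — fricative, sonority 3.
The profile 3-3-3-3 is non-increasing (plateaus allowed), so the syllable-final cluster satisfies the SSP.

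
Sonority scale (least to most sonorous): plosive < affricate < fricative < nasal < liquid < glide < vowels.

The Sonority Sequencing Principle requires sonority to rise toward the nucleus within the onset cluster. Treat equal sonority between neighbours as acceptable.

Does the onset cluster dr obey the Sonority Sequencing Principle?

/d/: plosive = 1.
/r/: liquid = 5.
The profile 1-5 strictly rises, so the onset cluster satisfies the SSP.

yes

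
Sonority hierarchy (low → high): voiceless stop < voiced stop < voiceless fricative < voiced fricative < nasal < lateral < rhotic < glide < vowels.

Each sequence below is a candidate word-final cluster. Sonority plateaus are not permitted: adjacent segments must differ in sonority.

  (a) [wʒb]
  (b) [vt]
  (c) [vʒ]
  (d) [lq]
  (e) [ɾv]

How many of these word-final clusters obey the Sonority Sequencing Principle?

(a) [wʒb]: profile 8-4-2 — obeys.
(b) [vt]: profile 4-1 — obeys.
(c) [vʒ]: profile 4-4 — violates.
(d) [lq]: profile 6-1 — obeys.
(e) [ɾv]: profile 7-4 — obeys.

4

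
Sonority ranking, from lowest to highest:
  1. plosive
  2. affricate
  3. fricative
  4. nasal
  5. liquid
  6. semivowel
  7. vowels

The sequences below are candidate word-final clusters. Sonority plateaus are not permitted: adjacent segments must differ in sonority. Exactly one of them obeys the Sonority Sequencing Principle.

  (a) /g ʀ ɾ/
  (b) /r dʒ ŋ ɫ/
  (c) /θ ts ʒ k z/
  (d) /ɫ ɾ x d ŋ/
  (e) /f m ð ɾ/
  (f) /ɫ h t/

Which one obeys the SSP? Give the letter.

(a) sonority 1-5-5: ill-formed.
(b) sonority 5-2-4-5: ill-formed.
(c) sonority 3-2-3-1-3: ill-formed.
(d) sonority 5-5-3-1-4: ill-formed.
(e) sonority 3-4-3-5: ill-formed.
(f) sonority 5-3-1: well-formed.

f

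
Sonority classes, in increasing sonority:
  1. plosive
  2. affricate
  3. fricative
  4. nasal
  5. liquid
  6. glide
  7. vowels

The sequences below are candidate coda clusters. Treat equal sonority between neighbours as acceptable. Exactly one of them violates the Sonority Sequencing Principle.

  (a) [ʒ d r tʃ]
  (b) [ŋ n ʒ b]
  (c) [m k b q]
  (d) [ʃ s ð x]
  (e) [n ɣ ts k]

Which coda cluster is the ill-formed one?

(a) 3-1-5-2 → violates
(b) 4-4-3-1 → obeys
(c) 4-1-1-1 → obeys
(d) 3-3-3-3 → obeys
(e) 4-3-2-1 → obeys

a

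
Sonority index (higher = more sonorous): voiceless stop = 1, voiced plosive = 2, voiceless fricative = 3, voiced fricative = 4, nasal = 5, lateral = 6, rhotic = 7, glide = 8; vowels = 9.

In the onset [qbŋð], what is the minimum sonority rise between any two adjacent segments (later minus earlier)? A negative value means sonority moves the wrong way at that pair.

/q/ — voiceless stop, sonority 1.
/b/ — voiced plosive, sonority 2.
/ŋ/ — nasal, sonority 5.
/ð/ — voiced fricative, sonority 4.
/q/→/b/: change +1.
/b/→/ŋ/: change +3.
/ŋ/→/ð/: change -1.
Minimum = -1.

-1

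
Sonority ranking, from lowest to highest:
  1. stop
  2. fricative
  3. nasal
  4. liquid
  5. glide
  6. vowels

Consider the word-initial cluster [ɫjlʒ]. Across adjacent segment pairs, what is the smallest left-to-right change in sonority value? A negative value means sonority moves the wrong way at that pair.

/ɫ/ — liquid, sonority 4.
/j/ — glide, sonority 5.
/l/ — liquid, sonority 4.
/ʒ/ — fricative, sonority 2.
/ɫ/→/j/: change +1.
/j/→/l/: change -1.
/l/→/ʒ/: change -2.
Minimum = -2.

-2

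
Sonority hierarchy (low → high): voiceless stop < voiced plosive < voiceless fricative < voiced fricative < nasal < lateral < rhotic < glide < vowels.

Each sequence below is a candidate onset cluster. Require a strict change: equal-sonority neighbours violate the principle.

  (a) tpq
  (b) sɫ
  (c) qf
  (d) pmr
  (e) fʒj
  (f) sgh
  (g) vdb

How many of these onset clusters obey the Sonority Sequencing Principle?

(a) tpq: profile 1-1-1 — violates.
(b) sɫ: profile 3-6 — obeys.
(c) qf: profile 1-3 — obeys.
(d) pmr: profile 1-5-7 — obeys.
(e) fʒj: profile 3-4-8 — obeys.
(f) sgh: profile 3-2-3 — violates.
(g) vdb: profile 4-2-2 — violates.

4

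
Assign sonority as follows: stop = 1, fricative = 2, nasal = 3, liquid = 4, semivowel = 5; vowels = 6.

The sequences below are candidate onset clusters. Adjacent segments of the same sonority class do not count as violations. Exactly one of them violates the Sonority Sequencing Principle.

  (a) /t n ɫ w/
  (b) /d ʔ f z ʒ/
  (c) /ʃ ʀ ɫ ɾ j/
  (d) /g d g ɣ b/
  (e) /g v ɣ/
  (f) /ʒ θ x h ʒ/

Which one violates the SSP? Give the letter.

(a) sonority 1-3-4-5: well-formed.
(b) sonority 1-1-2-2-2: well-formed.
(c) sonority 2-4-4-4-5: well-formed.
(d) sonority 1-1-1-2-1: ill-formed.
(e) sonority 1-2-2: well-formed.
(f) sonority 2-2-2-2-2: well-formed.

d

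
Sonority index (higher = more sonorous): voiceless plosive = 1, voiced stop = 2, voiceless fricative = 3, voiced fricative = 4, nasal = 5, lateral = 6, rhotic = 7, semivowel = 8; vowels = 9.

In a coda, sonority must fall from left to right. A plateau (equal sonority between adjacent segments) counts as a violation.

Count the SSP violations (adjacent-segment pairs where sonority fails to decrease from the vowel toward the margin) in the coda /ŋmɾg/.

2

/ŋ/ is a nasal (sonority 5).
/m/ is a nasal (sonority 5).
/ɾ/ is a rhotic (sonority 7).
/g/ is a voiced stop (sonority 2).
/ŋ/→/m/: 5→5 (plateau) — violation.
/m/→/ɾ/: 5→7 (does not fall) — violation.
/ɾ/→/g/: 7→2 (falls) — ok.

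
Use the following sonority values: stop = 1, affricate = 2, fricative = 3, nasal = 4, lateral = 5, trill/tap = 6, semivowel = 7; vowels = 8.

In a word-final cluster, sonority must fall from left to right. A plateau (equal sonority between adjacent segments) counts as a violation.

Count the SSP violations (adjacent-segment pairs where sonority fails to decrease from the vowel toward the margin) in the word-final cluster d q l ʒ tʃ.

2

/d/: stop = 1.
/q/: stop = 1.
/l/: lateral = 5.
/ʒ/: fricative = 3.
/tʃ/: affricate = 2.
/d/→/q/: 1→1 (plateau) — violation.
/q/→/l/: 1→5 (does not fall) — violation.
/l/→/ʒ/: 5→3 (falls) — ok.
/ʒ/→/tʃ/: 3→2 (falls) — ok.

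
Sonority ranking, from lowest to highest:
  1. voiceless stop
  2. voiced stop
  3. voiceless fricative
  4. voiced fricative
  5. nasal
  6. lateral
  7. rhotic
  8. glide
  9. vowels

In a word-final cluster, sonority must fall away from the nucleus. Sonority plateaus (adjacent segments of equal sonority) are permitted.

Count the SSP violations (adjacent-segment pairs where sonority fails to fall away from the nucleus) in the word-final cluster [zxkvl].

/z/: voiced fricative = 4.
/x/: voiceless fricative = 3.
/k/: voiceless stop = 1.
/v/: voiced fricative = 4.
/l/: lateral = 6.
/z/→/x/: 4→3 (falls) — ok.
/x/→/k/: 3→1 (falls) — ok.
/k/→/v/: 1→4 (does not fall) — violation.
/v/→/l/: 4→6 (does not fall) — violation.

2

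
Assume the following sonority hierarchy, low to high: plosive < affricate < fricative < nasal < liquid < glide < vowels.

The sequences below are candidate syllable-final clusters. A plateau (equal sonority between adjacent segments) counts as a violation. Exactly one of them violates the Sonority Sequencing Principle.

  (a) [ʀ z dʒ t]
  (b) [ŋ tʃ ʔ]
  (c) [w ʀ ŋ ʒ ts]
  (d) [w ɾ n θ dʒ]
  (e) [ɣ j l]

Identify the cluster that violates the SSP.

e

(a) sonority 5-3-2-1: well-formed.
(b) sonority 4-2-1: well-formed.
(c) sonority 6-5-4-3-2: well-formed.
(d) sonority 6-5-4-3-2: well-formed.
(e) sonority 3-6-5: ill-formed.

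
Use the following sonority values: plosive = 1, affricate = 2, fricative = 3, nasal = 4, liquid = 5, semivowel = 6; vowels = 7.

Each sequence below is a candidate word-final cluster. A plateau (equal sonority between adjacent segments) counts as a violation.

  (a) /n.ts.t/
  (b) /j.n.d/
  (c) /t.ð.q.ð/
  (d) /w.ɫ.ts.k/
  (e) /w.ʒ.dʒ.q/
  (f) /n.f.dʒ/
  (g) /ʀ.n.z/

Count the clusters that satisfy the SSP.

6

(a) 4-2-1 → obeys
(b) 6-4-1 → obeys
(c) 1-3-1-3 → violates
(d) 6-5-2-1 → obeys
(e) 6-3-2-1 → obeys
(f) 4-3-2 → obeys
(g) 5-4-3 → obeys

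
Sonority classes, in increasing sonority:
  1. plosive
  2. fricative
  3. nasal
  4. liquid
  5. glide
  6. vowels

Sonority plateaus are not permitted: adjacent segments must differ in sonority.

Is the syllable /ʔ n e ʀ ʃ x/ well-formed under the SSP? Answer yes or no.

Onset: /ʔ/ is a plosive (sonority 1), /n/ is a nasal (sonority 3); then the nucleus /e/ (sonority 6).
Onset profile 1-3-6 — rises to the nucleus.
Coda: /ʀ/ is a liquid (sonority 4), /ʃ/ is a fricative (sonority 2), /x/ is a fricative (sonority 2).
Coda profile 6-4-2-2 — does not strictly fall throughout.

no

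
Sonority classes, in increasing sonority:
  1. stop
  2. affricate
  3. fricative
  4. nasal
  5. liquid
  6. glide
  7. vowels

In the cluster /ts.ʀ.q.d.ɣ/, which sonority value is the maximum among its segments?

5

/ts/ is an affricate (sonority 2).
/ʀ/ is a liquid (sonority 5).
/q/ is a stop (sonority 1).
/d/ is a stop (sonority 1).
/ɣ/ is a fricative (sonority 3).
The maximum is 5.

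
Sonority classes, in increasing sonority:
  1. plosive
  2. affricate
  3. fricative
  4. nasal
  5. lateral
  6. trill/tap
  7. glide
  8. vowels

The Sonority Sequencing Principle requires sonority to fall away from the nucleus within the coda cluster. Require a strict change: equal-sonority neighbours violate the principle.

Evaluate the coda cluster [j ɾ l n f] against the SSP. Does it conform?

yes

/j/ — glide, sonority 7.
/ɾ/ — trill/tap, sonority 6.
/l/ — lateral, sonority 5.
/n/ — nasal, sonority 4.
/f/ — fricative, sonority 3.
The profile 7-6-5-4-3 strictly falls, so the coda cluster satisfies the SSP.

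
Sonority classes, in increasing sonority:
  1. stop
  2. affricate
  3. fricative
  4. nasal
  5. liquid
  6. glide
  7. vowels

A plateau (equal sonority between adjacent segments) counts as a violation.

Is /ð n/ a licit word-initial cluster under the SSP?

/ð/ — fricative, sonority 3.
/n/ — nasal, sonority 4.
The profile 3-4 strictly rises, so the word-initial cluster satisfies the SSP.

yes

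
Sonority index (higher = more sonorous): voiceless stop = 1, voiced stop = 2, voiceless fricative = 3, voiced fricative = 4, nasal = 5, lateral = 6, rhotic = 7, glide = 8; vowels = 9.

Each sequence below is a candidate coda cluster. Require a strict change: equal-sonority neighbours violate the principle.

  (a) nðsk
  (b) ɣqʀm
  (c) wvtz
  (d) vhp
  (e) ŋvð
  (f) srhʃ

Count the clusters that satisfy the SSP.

(a) nðsk: profile 5-4-3-1 — obeys.
(b) ɣqʀm: profile 4-1-7-5 — violates.
(c) wvtz: profile 8-4-1-4 — violates.
(d) vhp: profile 4-3-1 — obeys.
(e) ŋvð: profile 5-4-4 — violates.
(f) srhʃ: profile 3-7-3-3 — violates.

2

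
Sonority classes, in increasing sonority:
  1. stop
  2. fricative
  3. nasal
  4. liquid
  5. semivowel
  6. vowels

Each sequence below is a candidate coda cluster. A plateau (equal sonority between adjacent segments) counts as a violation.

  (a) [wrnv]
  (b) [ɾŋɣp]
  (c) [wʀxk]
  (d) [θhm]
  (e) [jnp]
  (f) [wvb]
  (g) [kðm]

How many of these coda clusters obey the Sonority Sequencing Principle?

5

(a) 5-4-3-2 → obeys
(b) 4-3-2-1 → obeys
(c) 5-4-2-1 → obeys
(d) 2-2-3 → violates
(e) 5-3-1 → obeys
(f) 5-2-1 → obeys
(g) 1-2-3 → violates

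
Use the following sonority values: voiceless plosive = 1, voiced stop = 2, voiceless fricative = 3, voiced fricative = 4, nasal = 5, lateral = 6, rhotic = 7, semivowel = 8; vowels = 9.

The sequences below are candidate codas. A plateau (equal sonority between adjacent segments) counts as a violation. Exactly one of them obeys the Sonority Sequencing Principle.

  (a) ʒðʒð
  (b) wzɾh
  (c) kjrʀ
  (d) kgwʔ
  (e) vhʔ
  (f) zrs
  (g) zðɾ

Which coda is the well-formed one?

e

(a) ʒðʒð: profile 4-4-4-4 — violates.
(b) wzɾh: profile 8-4-7-3 — violates.
(c) kjrʀ: profile 1-8-7-7 — violates.
(d) kgwʔ: profile 1-2-8-1 — violates.
(e) vhʔ: profile 4-3-1 — obeys.
(f) zrs: profile 4-7-3 — violates.
(g) zðɾ: profile 4-4-7 — violates.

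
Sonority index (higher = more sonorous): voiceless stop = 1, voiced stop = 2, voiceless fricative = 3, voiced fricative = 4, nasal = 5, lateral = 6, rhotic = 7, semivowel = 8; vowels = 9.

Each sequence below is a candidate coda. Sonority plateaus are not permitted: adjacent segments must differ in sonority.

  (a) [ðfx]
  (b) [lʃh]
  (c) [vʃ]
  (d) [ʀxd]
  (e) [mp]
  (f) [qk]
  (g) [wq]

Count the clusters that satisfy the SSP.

(a) 4-3-3 → violates
(b) 6-3-3 → violates
(c) 4-3 → obeys
(d) 7-3-2 → obeys
(e) 5-1 → obeys
(f) 1-1 → violates
(g) 8-1 → obeys

4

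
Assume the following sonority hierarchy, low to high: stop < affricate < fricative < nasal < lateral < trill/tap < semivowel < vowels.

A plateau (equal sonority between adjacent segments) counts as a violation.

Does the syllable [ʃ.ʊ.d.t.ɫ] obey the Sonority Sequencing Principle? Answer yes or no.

no

Onset: /ʃ/ is a fricative (sonority 3); then the nucleus /ʊ/ (sonority 8).
Onset profile 3-8 — rises to the nucleus.
Coda: /d/ is a stop (sonority 1), /t/ is a stop (sonority 1), /ɫ/ is a lateral (sonority 5).
Coda profile 8-1-1-5 — does not strictly fall throughout.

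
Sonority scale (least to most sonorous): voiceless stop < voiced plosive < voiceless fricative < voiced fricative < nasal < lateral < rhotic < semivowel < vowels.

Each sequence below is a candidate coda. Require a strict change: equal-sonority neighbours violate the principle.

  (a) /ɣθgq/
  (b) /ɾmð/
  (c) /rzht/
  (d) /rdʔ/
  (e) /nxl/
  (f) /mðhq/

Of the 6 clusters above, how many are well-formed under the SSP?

(a) sonority 4-3-2-1: well-formed.
(b) sonority 7-5-4: well-formed.
(c) sonority 7-4-3-1: well-formed.
(d) sonority 7-2-1: well-formed.
(e) sonority 5-3-6: ill-formed.
(f) sonority 5-4-3-1: well-formed.

5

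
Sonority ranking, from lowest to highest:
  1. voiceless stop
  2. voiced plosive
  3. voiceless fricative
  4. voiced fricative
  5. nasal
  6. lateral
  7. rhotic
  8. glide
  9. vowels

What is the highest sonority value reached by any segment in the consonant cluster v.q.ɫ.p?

/v/ is a voiced fricative (sonority 4).
/q/ is a voiceless stop (sonority 1).
/ɫ/ is a lateral (sonority 6).
/p/ is a voiceless stop (sonority 1).
The maximum is 6.

6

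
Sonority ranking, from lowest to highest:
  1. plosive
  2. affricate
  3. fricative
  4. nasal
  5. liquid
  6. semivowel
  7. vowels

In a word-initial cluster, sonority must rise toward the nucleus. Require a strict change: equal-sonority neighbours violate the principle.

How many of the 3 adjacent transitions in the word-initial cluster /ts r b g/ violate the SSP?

/ts/ — affricate, sonority 2.
/r/ — liquid, sonority 5.
/b/ — plosive, sonority 1.
/g/ — plosive, sonority 1.
/ts/→/r/: 2→5 (rises) — ok.
/r/→/b/: 5→1 (does not rise) — violation.
/b/→/g/: 1→1 (plateau) — violation.

2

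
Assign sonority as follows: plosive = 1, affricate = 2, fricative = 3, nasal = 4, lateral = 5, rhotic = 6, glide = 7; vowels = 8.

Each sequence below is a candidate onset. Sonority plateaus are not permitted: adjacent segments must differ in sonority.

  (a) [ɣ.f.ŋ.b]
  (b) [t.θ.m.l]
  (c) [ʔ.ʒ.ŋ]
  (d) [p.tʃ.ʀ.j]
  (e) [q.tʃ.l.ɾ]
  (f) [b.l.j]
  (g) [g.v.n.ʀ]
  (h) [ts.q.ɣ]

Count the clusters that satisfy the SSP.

6

(a) sonority 3-3-4-1: ill-formed.
(b) sonority 1-3-4-5: well-formed.
(c) sonority 1-3-4: well-formed.
(d) sonority 1-2-6-7: well-formed.
(e) sonority 1-2-5-6: well-formed.
(f) sonority 1-5-7: well-formed.
(g) sonority 1-3-4-6: well-formed.
(h) sonority 2-1-3: ill-formed.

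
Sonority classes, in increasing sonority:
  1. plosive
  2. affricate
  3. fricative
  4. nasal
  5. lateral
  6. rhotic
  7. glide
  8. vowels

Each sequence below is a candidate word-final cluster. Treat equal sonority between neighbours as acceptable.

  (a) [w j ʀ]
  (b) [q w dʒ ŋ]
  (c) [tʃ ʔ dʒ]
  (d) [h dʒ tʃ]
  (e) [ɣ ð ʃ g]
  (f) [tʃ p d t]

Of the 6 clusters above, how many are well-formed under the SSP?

4

(a) 7-7-6 → obeys
(b) 1-7-2-4 → violates
(c) 2-1-2 → violates
(d) 3-2-2 → obeys
(e) 3-3-3-1 → obeys
(f) 2-1-1-1 → obeys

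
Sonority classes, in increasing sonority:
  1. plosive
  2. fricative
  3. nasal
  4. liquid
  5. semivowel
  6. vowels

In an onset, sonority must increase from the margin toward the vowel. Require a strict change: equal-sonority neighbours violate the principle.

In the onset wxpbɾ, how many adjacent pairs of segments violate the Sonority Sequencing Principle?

3

/w/ — semivowel, sonority 5.
/x/ — fricative, sonority 2.
/p/ — plosive, sonority 1.
/b/ — plosive, sonority 1.
/ɾ/ — liquid, sonority 4.
/w/→/x/: 5→2 (does not rise) — violation.
/x/→/p/: 2→1 (does not rise) — violation.
/p/→/b/: 1→1 (plateau) — violation.
/b/→/ɾ/: 1→4 (rises) — ok.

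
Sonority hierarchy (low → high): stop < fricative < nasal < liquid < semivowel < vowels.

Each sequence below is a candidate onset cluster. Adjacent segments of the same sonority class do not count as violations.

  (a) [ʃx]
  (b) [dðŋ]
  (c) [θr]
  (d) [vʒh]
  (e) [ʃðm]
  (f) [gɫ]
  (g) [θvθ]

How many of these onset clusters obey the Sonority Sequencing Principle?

7

(a) 2-2 → obeys
(b) 1-2-3 → obeys
(c) 2-4 → obeys
(d) 2-2-2 → obeys
(e) 2-2-3 → obeys
(f) 1-4 → obeys
(g) 2-2-2 → obeys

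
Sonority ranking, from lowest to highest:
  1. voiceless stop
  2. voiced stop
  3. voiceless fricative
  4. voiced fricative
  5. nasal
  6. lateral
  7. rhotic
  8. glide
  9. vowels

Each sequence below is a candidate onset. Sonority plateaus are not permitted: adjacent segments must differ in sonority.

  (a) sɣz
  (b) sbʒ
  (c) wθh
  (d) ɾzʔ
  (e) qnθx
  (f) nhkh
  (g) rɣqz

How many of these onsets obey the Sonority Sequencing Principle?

(a) sɣz: profile 3-4-4 — violates.
(b) sbʒ: profile 3-2-4 — violates.
(c) wθh: profile 8-3-3 — violates.
(d) ɾzʔ: profile 7-4-1 — violates.
(e) qnθx: profile 1-5-3-3 — violates.
(f) nhkh: profile 5-3-1-3 — violates.
(g) rɣqz: profile 7-4-1-4 — violates.

0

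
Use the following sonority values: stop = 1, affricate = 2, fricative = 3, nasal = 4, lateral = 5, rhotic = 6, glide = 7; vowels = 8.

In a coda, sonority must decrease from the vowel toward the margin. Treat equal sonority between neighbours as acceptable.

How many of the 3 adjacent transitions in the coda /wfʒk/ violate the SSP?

/w/: glide = 7.
/f/: fricative = 3.
/ʒ/: fricative = 3.
/k/: stop = 1.
/w/→/f/: 7→3 (falls) — ok.
/f/→/ʒ/: 3→3 (plateau, allowed) — ok.
/ʒ/→/k/: 3→1 (falls) — ok.

0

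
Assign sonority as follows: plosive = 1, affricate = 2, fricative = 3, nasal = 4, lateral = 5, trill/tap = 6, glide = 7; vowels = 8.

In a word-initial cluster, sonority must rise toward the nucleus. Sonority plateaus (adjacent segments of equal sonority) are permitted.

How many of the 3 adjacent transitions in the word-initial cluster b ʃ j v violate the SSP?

/b/: plosive = 1.
/ʃ/: fricative = 3.
/j/: glide = 7.
/v/: fricative = 3.
/b/→/ʃ/: 1→3 (rises) — ok.
/ʃ/→/j/: 3→7 (rises) — ok.
/j/→/v/: 7→3 (does not rise) — violation.

1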